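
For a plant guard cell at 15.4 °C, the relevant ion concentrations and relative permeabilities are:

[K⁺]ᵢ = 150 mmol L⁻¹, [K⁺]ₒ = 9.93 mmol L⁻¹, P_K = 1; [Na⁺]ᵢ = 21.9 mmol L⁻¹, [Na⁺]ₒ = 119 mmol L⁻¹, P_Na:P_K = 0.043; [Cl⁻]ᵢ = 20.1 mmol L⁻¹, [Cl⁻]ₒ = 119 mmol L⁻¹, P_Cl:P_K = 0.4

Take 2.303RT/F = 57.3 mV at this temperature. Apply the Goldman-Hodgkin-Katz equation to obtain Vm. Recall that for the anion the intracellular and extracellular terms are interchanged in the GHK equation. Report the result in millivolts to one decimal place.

Vm = 57.3 · log₁₀[(Σ P·[cation]ₒ + Σ P·[anion]ᵢ) / (Σ P·[cation]ᵢ + Σ P·[anion]ₒ)]
Numerator = 1×9.93 + 0.043×119 + 0.4×20.1 = 23.09
Denominator = 1×150 + 0.043×21.9 + 0.4×119 = 198.5
Vm = 57.3 · log₁₀(0.11628) = 57.3 × (-0.9345) = -53.55 mV

-53.5 mV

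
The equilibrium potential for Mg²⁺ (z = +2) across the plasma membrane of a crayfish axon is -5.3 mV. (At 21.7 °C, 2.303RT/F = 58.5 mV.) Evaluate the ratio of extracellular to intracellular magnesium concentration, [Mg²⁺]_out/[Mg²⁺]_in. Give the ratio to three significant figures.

log₁₀([out]/[in]) = E·z/(58.5) = -5.3 × 2 / 58.5 = -0.1812
[out]/[in] = 10^(-0.1812) = 0.6589

0.659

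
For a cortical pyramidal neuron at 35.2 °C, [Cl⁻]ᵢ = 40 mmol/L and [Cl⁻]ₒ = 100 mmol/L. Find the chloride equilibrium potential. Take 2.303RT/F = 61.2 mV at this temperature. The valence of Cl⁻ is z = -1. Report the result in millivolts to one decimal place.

E = (61.2/z) · log₁₀([Cl⁻]_out/[Cl⁻]_in) with z = -1.
For an anion, dividing by z = -1 reverses the sign.
= (61.2/-1) · log₁₀(100/40) = -61.20 · log₁₀(2.5)
= -61.20 · (0.3979) = -24.35 mV

-24.4 mV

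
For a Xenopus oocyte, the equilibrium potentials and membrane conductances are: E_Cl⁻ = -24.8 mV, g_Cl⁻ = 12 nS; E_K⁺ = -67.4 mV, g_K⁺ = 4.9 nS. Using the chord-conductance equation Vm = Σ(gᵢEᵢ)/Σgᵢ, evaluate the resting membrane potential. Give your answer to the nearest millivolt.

-37 mV

Σ gᵢEᵢ = 12·(-24.8) + 4.9·(-67.4) = -627.86
Σ gᵢ = 12 + 4.9 = 16.9
Vm = -627.86 / 16.9 = -37.15 mV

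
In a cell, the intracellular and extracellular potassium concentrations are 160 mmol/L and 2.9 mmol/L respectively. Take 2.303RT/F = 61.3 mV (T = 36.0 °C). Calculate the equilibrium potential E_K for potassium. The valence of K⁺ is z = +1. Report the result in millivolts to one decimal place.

E = (61.3/z) · log₁₀([K⁺]_out/[K⁺]_in) with z = +1.
= (61.3/1) · log₁₀(2.9/160) = 61.30 · log₁₀(0.01812)
= 61.30 · (-1.7417) = -106.77 mV

-106.8 mV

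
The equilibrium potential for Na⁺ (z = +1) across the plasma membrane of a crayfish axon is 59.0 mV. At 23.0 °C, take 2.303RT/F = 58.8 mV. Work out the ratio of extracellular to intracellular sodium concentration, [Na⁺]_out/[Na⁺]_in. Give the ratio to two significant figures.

log₁₀([out]/[in]) = E·z/(58.8) = 59.0 × 1 / 58.8 = 1.0034
[out]/[in] = 10^(1.0034) = 10.08

10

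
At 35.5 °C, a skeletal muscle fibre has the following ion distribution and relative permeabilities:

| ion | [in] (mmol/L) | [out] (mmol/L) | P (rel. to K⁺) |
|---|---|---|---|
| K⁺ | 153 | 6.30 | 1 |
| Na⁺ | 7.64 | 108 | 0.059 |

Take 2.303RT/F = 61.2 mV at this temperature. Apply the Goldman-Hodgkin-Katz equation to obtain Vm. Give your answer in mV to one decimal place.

-66.3 mV

Vm = 61.2 · log₁₀[(Σ P·[cation]ₒ + Σ P·[anion]ᵢ) / (Σ P·[cation]ᵢ + Σ P·[anion]ₒ)]
Numerator = 1×6.30 + 0.059×108 = 12.67
Denominator = 1×153 + 0.059×7.64 = 153.5
Vm = 61.2 · log₁₀(0.08258) = 61.2 × (-1.0831) = -66.29 mV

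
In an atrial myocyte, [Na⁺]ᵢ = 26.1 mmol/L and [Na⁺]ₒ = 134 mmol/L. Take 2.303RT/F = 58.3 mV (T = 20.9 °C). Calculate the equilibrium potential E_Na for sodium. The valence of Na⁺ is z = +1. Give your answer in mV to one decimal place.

E = (58.3/z) · log₁₀([Na⁺]_out/[Na⁺]_in) with z = +1.
= (58.3/1) · log₁₀(134/26.1) = 58.30 · log₁₀(5.134)
= 58.30 · (0.7105) = 41.42 mV

41.4 mV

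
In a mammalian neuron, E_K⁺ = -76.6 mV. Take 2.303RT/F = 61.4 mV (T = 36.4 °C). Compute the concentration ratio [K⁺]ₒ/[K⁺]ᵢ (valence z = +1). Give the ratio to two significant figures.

0.057

log₁₀([out]/[in]) = E·z/(61.4) = -76.6 × 1 / 61.4 = -1.2476
[out]/[in] = 10^(-1.2476) = 0.05655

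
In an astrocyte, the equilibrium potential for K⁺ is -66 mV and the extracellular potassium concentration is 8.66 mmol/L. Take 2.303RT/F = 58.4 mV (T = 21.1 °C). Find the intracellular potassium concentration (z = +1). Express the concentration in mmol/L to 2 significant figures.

120 mmol/L

Nernst: E = (58.4/1) · log₁₀([out]/[in]), so log₁₀([out]/[in]) = -66.0 × 1 / 58.4 = -1.1301.
[out]/[in] = 10^(-1.1301) = 0.07411.
[in] = 8.66 / 0.07411 = 116.9 mmol/L.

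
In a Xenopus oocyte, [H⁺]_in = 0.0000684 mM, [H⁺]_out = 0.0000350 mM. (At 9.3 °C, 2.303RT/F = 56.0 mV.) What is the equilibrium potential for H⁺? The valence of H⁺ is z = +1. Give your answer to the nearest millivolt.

-16 mV

E = (56.0/z) · log₁₀([H⁺]_out/[H⁺]_in) with z = +1.
= (56.0/1) · log₁₀(0.0000350/0.0000684) = 56.00 · log₁₀(0.5117)
= 56.00 · (-0.2910) = -16.30 mV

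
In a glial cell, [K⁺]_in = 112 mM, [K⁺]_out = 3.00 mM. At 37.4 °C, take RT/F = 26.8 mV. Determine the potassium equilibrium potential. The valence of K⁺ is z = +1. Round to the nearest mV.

E = (26.8/z) · ln([K⁺]_out/[K⁺]_in) with z = +1.
= (26.8/1) · ln(3.00/112) = 26.80 · ln(0.02679)
= 26.80 · (-3.6199) = -97.01 mV

-97 mV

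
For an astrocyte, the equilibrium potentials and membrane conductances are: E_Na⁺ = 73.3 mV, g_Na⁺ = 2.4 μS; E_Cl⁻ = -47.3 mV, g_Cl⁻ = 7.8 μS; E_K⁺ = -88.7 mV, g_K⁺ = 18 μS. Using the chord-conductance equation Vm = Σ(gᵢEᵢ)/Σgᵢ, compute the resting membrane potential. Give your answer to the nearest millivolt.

-63 mV

Σ gᵢEᵢ = 2.4·(73.3) + 7.8·(-47.3) + 18·(-88.7) = -1789.62
Σ gᵢ = 2.4 + 7.8 + 18 = 28.2
Vm = -1789.62 / 28.2 = -63.46 mV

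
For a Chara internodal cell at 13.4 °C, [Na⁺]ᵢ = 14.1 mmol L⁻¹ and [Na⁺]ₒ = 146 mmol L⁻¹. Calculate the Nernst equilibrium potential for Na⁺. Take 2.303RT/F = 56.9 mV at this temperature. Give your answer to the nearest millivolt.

58 mV

E = (56.9/z) · log₁₀([Na⁺]_out/[Na⁺]_in) with z = +1.
= (56.9/1) · log₁₀(146/14.1) = 56.90 · log₁₀(10.35)
= 56.90 · (1.0151) = 57.76 mV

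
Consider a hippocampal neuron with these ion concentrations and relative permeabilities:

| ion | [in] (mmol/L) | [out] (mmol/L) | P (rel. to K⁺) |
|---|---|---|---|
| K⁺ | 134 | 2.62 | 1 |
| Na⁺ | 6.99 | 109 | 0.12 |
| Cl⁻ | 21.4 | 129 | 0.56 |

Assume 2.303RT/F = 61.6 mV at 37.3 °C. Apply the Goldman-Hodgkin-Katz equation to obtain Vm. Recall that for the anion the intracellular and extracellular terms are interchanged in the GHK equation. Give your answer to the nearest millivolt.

Vm = 61.6 · log₁₀[(Σ P·[cation]ₒ + Σ P·[anion]ᵢ) / (Σ P·[cation]ᵢ + Σ P·[anion]ₒ)]
Numerator = 1×2.62 + 0.12×109 + 0.56×21.4 = 27.68
Denominator = 1×134 + 0.12×6.99 + 0.56×129 = 207.1
Vm = 61.6 · log₁₀(0.13369) = 61.6 × (-0.8739) = -53.83 mV

-54 mV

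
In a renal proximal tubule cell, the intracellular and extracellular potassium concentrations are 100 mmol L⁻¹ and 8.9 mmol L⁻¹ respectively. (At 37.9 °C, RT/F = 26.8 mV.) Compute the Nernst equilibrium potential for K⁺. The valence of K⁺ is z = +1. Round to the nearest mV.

-65 mV

E = (26.8/z) · ln([K⁺]_out/[K⁺]_in) with z = +1.
= (26.8/1) · ln(8.9/100) = 26.80 · ln(0.089)
= 26.80 · (-2.4191) = -64.83 mV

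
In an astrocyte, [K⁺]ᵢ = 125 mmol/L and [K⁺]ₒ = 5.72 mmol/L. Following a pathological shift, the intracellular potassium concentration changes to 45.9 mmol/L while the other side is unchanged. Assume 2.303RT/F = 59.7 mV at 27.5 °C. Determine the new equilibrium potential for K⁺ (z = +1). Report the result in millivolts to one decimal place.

After the shift: [K⁺]_out = 5.72, [K⁺]_in = 45.9 mmol/L.
E_new = (59.7/1)·log₁₀(5.72/45.9) = 59.70 · (-0.9044) = -53.99 mV

-54.0 mV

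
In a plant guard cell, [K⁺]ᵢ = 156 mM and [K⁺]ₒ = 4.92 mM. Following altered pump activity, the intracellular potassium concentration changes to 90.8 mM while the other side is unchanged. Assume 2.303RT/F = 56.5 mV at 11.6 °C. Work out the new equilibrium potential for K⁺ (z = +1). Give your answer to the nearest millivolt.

After the shift: [K⁺]_out = 4.92, [K⁺]_in = 90.8 mM.
E_new = (56.5/1)·log₁₀(4.92/90.8) = 56.50 · (-1.2661) = -71.54 mV

-72 mV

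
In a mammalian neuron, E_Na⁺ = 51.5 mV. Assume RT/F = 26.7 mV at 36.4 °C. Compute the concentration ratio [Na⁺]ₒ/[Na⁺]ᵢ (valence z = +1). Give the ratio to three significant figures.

ln([out]/[in]) = E·z/(26.7) = 51.5 × 1 / 26.7 = 1.9288
[out]/[in] = e^(1.9288) = 6.882

6.88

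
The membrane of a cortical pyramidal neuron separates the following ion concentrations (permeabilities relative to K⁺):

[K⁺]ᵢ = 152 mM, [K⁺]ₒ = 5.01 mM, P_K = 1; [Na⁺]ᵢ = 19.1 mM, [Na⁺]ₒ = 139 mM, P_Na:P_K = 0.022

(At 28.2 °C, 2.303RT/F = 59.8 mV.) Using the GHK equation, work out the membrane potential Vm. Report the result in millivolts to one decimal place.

Vm = 59.8 · log₁₀[(Σ P·[cation]ₒ + Σ P·[anion]ᵢ) / (Σ P·[cation]ᵢ + Σ P·[anion]ₒ)]
Numerator = 1×5.01 + 0.022×139 = 8.068
Denominator = 1×152 + 0.022×19.1 = 152.4
Vm = 59.8 · log₁₀(0.052933) = 59.8 × (-1.2763) = -76.32 mV

-76.3 mV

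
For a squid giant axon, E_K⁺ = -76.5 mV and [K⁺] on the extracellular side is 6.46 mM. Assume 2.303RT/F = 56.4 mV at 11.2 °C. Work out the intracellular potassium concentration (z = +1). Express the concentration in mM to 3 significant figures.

Nernst: E = (56.4/1) · log₁₀([out]/[in]), so log₁₀([out]/[in]) = -76.5 × 1 / 56.4 = -1.3564.
[out]/[in] = 10^(-1.3564) = 0.04402.
[in] = 6.46 / 0.04402 = 146.8 mM.

147 mM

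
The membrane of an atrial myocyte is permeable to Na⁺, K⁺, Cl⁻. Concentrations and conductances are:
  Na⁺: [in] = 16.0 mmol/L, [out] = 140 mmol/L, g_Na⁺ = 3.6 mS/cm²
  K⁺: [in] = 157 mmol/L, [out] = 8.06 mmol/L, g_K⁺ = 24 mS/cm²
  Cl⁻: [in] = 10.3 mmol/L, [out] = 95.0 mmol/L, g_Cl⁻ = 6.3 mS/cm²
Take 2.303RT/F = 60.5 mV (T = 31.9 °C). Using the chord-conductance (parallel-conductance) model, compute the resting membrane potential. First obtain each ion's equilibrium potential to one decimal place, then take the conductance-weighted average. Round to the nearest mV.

E_Na⁺ = (60.5/1)·log₁₀(140/16.0) = 57.0 mV
E_K⁺ = (60.5/1)·log₁₀(8.06/157) = -78.0 mV
E_Cl⁻ = (60.5/-1)·log₁₀(95.0/10.3) = -58.4 mV
Vm = (Σ gᵢEᵢ)/(Σ gᵢ) = (3.6·57.0 + 24·-78.0 + 6.3·-58.4) / (3.6 + 24 + 6.3)
= -2034.72 / 33.9 = -60.02 mV

-60 mV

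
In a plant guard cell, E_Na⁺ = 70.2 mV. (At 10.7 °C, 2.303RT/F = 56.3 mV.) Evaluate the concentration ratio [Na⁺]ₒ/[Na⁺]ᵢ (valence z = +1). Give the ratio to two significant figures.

log₁₀([out]/[in]) = E·z/(56.3) = 70.2 × 1 / 56.3 = 1.2469
[out]/[in] = 10^(1.2469) = 17.66

18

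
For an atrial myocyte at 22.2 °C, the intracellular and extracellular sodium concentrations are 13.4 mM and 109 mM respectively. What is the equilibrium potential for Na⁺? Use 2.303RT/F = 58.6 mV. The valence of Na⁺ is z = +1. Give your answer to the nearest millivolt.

53 mV

E = (58.6/z) · log₁₀([Na⁺]_out/[Na⁺]_in) with z = +1.
= (58.6/1) · log₁₀(109/13.4) = 58.60 · log₁₀(8.134)
= 58.60 · (0.9103) = 53.34 mV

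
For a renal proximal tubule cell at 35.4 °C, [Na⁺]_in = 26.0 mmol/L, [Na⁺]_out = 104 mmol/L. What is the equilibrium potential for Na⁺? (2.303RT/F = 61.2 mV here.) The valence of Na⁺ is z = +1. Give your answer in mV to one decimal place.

36.8 mV

E = (61.2/z) · log₁₀([Na⁺]_out/[Na⁺]_in) with z = +1.
= (61.2/1) · log₁₀(104/26.0) = 61.20 · log₁₀(4)
= 61.20 · (0.6021) = 36.85 mV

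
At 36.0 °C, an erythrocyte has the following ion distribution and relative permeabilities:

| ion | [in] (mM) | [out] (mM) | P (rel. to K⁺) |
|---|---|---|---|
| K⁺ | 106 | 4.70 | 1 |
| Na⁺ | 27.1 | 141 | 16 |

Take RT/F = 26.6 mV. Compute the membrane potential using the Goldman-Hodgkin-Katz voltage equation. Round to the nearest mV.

Vm = 26.6 · ln[(Σ P·[cation]ₒ + Σ P·[anion]ᵢ) / (Σ P·[cation]ᵢ + Σ P·[anion]ₒ)]
Numerator = 1×4.70 + 16×141 = 2261
Denominator = 1×106 + 16×27.1 = 539.6
Vm = 26.6 · ln(4.1896) = 26.6 × (1.4326) = 38.11 mV

38 mV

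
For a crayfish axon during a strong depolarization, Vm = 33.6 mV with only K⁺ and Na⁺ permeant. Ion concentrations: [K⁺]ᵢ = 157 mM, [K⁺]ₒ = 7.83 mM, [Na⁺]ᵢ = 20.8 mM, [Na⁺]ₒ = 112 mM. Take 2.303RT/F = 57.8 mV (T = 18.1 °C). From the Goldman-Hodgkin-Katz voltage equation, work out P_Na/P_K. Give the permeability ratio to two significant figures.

Let α = P_Na/P_K. GHK: Vm = 57.8·log₁₀[(Kₒ + α·Naₒ)/(Kᵢ + α·Naᵢ)].
10^(Vm/57.8) = 10^(33.6/57.8) = 3.8134
So 3.8134·(Kᵢ + α·Naᵢ) = Kₒ + α·Naₒ → α = (3.8134·157.0 − 7.83) / (112.0 − 3.8134·20.8)
α = (598.7 − 7.83) / (112.0 − 79.32) = 590.9/32.68 = 18.08

18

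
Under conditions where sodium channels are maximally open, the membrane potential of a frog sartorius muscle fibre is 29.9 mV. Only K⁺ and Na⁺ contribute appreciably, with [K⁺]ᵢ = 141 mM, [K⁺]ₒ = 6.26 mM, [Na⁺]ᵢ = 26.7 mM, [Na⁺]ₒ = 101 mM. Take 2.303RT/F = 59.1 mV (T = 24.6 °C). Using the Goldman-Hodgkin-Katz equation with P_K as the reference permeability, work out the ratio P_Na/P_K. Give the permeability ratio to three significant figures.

Let α = P_Na/P_K. GHK: Vm = 59.1·log₁₀[(Kₒ + α·Naₒ)/(Kᵢ + α·Naᵢ)].
10^(Vm/59.1) = 10^(29.9/59.1) = 3.2057
So 3.2057·(Kᵢ + α·Naᵢ) = Kₒ + α·Naₒ → α = (3.2057·141.0 − 6.26) / (101.0 − 3.2057·26.7)
α = (452 − 6.26) / (101.0 − 85.59) = 445.7/15.41 = 28.93

28.9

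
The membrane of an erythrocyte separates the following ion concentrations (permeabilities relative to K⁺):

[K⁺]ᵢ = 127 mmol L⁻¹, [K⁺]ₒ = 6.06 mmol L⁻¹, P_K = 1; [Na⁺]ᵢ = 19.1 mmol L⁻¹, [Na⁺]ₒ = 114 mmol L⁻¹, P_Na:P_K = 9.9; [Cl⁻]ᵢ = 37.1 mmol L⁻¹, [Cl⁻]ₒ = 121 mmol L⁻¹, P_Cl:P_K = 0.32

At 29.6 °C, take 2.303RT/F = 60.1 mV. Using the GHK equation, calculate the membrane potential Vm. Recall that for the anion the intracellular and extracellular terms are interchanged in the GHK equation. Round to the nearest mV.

Vm = 60.1 · log₁₀[(Σ P·[cation]ₒ + Σ P·[anion]ᵢ) / (Σ P·[cation]ᵢ + Σ P·[anion]ₒ)]
Numerator = 1×6.06 + 9.9×114 + 0.32×37.1 = 1147
Denominator = 1×127 + 9.9×19.1 + 0.32×121 = 354.8
Vm = 60.1 · log₁₀(3.2314) = 60.1 × (0.5094) = 30.61 mV

31 mV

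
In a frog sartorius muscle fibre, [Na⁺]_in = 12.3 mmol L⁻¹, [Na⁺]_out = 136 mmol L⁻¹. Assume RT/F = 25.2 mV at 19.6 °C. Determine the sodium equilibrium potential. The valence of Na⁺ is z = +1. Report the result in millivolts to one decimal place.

60.6 mV

E = (25.2/z) · ln([Na⁺]_out/[Na⁺]_in) with z = +1.
= (25.2/1) · ln(136/12.3) = 25.20 · ln(11.06)
= 25.20 · (2.4031) = 60.56 mV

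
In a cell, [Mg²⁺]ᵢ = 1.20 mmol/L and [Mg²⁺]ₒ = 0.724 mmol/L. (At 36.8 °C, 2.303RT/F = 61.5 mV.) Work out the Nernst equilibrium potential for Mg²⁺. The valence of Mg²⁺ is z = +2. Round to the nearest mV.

E = (61.5/z) · log₁₀([Mg²⁺]_out/[Mg²⁺]_in) with z = +2.
= (61.5/2) · log₁₀(0.724/1.20) = 30.75 · log₁₀(0.6033)
= 30.75 · (-0.2194) = -6.75 mV

-7 mV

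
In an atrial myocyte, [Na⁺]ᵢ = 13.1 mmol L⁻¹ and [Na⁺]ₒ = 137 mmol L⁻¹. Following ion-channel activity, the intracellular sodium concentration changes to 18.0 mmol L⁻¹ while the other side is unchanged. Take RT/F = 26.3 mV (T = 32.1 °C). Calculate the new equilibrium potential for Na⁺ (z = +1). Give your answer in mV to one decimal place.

53.4 mV

After the shift: [Na⁺]_out = 137, [Na⁺]_in = 18.0 mmol L⁻¹.
E_new = (26.3/1)·ln(137/18.0) = 26.30 · (2.0296) = 53.38 mV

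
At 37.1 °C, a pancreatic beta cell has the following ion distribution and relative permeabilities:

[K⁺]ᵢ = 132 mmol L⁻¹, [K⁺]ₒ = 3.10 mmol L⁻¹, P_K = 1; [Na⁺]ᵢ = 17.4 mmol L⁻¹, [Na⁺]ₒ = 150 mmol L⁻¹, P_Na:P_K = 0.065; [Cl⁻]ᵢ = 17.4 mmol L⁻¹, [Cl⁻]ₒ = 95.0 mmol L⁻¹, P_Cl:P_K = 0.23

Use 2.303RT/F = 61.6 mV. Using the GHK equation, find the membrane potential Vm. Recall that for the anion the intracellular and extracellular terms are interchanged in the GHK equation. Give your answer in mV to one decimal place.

Vm = 61.6 · log₁₀[(Σ P·[cation]ₒ + Σ P·[anion]ᵢ) / (Σ P·[cation]ᵢ + Σ P·[anion]ₒ)]
Numerator = 1×3.10 + 0.065×150 + 0.23×17.4 = 16.85
Denominator = 1×132 + 0.065×17.4 + 0.23×95.0 = 155
Vm = 61.6 · log₁₀(0.10874) = 61.6 × (-0.9636) = -59.36 mV

-59.4 mV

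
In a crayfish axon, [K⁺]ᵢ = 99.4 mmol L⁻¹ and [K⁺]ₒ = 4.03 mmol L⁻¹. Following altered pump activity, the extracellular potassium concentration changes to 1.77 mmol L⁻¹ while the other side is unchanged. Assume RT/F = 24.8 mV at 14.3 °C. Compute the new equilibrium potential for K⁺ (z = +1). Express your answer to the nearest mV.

-100 mV

After the shift: [K⁺]_out = 1.77, [K⁺]_in = 99.4 mmol L⁻¹.
E_new = (24.8/1)·ln(1.77/99.4) = 24.80 · (-4.0282) = -99.90 mV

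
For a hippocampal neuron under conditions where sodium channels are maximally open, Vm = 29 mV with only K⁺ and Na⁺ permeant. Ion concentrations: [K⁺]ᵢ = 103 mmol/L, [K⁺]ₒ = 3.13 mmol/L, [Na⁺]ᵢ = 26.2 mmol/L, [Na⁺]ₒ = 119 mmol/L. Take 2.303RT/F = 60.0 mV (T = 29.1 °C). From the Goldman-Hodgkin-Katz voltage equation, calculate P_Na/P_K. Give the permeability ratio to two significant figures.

Let α = P_Na/P_K. GHK: Vm = 60.0·log₁₀[(Kₒ + α·Naₒ)/(Kᵢ + α·Naᵢ)].
10^(Vm/60.0) = 10^(29.0/60.0) = 3.0432
So 3.0432·(Kᵢ + α·Naᵢ) = Kₒ + α·Naₒ → α = (3.0432·103.0 − 3.13) / (119.0 − 3.0432·26.2)
α = (313.5 − 3.13) / (119.0 − 79.73) = 310.3/39.27 = 7.903

7.9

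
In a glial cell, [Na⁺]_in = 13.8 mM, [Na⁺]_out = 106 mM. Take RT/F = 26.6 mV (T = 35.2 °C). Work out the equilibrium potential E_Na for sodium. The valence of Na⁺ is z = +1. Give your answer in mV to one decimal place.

E = (26.6/z) · ln([Na⁺]_out/[Na⁺]_in) with z = +1.
= (26.6/1) · ln(106/13.8) = 26.60 · ln(7.681)
= 26.60 · (2.0388) = 54.23 mV

54.2 mV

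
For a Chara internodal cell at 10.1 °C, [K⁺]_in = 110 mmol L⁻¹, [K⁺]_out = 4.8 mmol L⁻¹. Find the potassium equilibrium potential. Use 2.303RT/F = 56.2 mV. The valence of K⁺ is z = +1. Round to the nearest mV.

E = (56.2/z) · log₁₀([K⁺]_out/[K⁺]_in) with z = +1.
= (56.2/1) · log₁₀(4.8/110) = 56.20 · log₁₀(0.04364)
= 56.20 · (-1.3602) = -76.44 mV

-76 mV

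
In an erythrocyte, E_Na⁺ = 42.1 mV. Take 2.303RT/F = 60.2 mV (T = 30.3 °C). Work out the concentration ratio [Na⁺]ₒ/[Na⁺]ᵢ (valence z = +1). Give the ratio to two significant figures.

5.0

log₁₀([out]/[in]) = E·z/(60.2) = 42.1 × 1 / 60.2 = 0.6993
[out]/[in] = 10^(0.6993) = 5.004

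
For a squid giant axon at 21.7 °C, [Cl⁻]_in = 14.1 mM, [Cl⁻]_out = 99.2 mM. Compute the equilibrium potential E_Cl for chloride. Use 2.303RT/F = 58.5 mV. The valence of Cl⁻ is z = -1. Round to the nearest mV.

E = (58.5/z) · log₁₀([Cl⁻]_out/[Cl⁻]_in) with z = -1.
For an anion, dividing by z = -1 reverses the sign.
= (58.5/-1) · log₁₀(99.2/14.1) = -58.50 · log₁₀(7.035)
= -58.50 · (0.8473) = -49.57 mV

-50 mV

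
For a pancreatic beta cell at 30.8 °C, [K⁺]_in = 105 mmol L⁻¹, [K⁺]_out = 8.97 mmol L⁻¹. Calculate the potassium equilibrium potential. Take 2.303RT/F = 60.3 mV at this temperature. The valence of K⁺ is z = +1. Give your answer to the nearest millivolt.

E = (60.3/z) · log₁₀([K⁺]_out/[K⁺]_in) with z = +1.
= (60.3/1) · log₁₀(8.97/105) = 60.30 · log₁₀(0.08543)
= 60.30 · (-1.0684) = -64.42 mV

-64 mV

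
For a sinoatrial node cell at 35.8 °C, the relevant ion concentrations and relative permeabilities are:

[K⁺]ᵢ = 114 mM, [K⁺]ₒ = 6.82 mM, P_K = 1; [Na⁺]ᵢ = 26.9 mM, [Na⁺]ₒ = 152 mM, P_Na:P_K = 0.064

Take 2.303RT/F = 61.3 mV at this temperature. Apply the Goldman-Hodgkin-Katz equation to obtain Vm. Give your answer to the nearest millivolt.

-52 mV

Vm = 61.3 · log₁₀[(Σ P·[cation]ₒ + Σ P·[anion]ᵢ) / (Σ P·[cation]ᵢ + Σ P·[anion]ₒ)]
Numerator = 1×6.82 + 0.064×152 = 16.55
Denominator = 1×114 + 0.064×26.9 = 115.7
Vm = 61.3 · log₁₀(0.143) = 61.3 × (-0.8447) = -51.78 mV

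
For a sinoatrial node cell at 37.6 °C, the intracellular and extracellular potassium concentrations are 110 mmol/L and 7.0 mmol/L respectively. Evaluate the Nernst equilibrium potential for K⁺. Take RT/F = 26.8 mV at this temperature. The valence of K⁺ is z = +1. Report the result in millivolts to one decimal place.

E = (26.8/z) · ln([K⁺]_out/[K⁺]_in) with z = +1.
= (26.8/1) · ln(7.0/110) = 26.80 · ln(0.06364)
= 26.80 · (-2.7546) = -73.82 mV

-73.8 mV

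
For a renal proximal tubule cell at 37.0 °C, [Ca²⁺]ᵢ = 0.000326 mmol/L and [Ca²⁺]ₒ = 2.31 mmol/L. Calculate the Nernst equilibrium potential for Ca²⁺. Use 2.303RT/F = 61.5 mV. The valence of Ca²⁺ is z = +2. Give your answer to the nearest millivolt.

E = (61.5/z) · log₁₀([Ca²⁺]_out/[Ca²⁺]_in) with z = +2.
= (61.5/2) · log₁₀(2.31/0.000326) = 30.75 · log₁₀(7086)
= 30.75 · (3.8504) = 118.40 mV

118 mV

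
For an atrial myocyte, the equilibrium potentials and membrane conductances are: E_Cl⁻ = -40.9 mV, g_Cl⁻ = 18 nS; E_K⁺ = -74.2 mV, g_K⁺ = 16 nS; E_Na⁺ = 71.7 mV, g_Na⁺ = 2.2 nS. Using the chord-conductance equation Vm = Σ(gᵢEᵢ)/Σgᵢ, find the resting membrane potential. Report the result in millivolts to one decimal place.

-48.8 mV

Σ gᵢEᵢ = 18·(-40.9) + 16·(-74.2) + 2.2·(71.7) = -1765.66
Σ gᵢ = 18 + 16 + 2.2 = 36.2
Vm = -1765.66 / 36.2 = -48.78 mV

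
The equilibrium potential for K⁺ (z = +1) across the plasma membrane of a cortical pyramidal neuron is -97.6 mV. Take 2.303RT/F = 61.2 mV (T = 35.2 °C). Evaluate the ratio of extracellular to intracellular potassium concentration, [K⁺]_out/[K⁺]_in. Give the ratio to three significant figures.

0.0254

log₁₀([out]/[in]) = E·z/(61.2) = -97.6 × 1 / 61.2 = -1.5948
[out]/[in] = 10^(-1.5948) = 0.02542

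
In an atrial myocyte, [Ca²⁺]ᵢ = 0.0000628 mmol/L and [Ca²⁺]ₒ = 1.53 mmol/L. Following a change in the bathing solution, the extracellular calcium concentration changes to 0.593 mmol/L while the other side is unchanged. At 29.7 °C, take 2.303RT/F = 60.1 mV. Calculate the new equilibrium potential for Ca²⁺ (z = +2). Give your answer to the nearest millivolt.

119 mV

After the shift: [Ca²⁺]_out = 0.593, [Ca²⁺]_in = 0.0000628 mmol/L.
E_new = (60.1/2)·log₁₀(0.593/0.0000628) = 30.05 · (3.9751) = 119.45 mV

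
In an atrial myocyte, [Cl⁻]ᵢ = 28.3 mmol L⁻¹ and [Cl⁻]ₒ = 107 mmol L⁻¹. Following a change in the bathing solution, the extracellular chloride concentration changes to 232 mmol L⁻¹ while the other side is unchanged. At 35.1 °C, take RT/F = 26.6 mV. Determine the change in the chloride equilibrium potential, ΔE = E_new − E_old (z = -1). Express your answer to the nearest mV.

-21 mV

E_old = (26.6/-1)·ln(107/28.3) = -35.38 mV
E_new = (26.6/-1)·ln(232/28.3) = -55.96 mV
ΔE = -55.96 − (-35.38) = -20.59 mV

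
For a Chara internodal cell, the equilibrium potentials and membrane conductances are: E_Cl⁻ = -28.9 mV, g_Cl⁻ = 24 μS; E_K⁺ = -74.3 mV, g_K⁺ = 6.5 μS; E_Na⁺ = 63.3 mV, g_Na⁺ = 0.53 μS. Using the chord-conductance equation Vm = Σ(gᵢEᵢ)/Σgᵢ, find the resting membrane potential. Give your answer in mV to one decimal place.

Σ gᵢEᵢ = 24·(-28.9) + 6.5·(-74.3) + 0.53·(63.3) = -1143.00
Σ gᵢ = 24 + 6.5 + 0.53 = 31.03
Vm = -1143.00 / 31.03 = -36.84 mV

-36.8 mV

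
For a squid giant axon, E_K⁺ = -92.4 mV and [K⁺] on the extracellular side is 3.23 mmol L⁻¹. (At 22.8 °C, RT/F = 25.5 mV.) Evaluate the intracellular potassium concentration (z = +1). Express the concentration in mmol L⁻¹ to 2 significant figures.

Nernst: E = (25.5/1) · ln([out]/[in]), so ln([out]/[in]) = -92.4 × 1 / 25.5 = -3.6235.
[out]/[in] = e^(-3.6235) = 0.02669.
[in] = 3.23 / 0.02669 = 121 mmol L⁻¹.

120 mmol L⁻¹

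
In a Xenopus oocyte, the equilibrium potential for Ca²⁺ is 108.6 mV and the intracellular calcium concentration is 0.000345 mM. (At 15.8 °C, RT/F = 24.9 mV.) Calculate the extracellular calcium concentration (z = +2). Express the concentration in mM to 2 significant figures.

2.1 mM

Nernst: E = (24.9/2) · ln([out]/[in]), so ln([out]/[in]) = 108.6 × 2 / 24.9 = 8.7229.
[out]/[in] = e^(8.7229) = 6142.
[out] = 6142 × 0.000345 = 2.119 mM.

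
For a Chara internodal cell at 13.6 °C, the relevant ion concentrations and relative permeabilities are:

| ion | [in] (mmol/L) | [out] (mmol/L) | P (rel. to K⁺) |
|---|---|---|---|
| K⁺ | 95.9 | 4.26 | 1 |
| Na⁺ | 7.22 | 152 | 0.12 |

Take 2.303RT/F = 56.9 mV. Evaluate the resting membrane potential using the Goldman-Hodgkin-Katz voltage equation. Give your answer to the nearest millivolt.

-36 mV

Vm = 56.9 · log₁₀[(Σ P·[cation]ₒ + Σ P·[anion]ᵢ) / (Σ P·[cation]ᵢ + Σ P·[anion]ₒ)]
Numerator = 1×4.26 + 0.12×152 = 22.5
Denominator = 1×95.9 + 0.12×7.22 = 96.77
Vm = 56.9 · log₁₀(0.23252) = 56.9 × (-0.6335) = -36.05 mV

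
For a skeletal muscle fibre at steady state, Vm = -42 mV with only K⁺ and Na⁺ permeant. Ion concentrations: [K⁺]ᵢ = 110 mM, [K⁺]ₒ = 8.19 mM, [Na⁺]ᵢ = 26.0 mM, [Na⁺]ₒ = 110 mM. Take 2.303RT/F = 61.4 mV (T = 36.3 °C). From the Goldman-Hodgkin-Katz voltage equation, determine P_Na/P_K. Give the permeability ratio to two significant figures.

0.14

Let α = P_Na/P_K. GHK: Vm = 61.4·log₁₀[(Kₒ + α·Naₒ)/(Kᵢ + α·Naᵢ)].
10^(Vm/61.4) = 10^(-42.0/61.4) = 0.207
So 0.207·(Kᵢ + α·Naᵢ) = Kₒ + α·Naₒ → α = (0.207·110.0 − 8.19) / (110.0 − 0.207·26.0)
α = (22.77 − 8.19) / (110.0 − 5.382) = 14.58/104.6 = 0.1394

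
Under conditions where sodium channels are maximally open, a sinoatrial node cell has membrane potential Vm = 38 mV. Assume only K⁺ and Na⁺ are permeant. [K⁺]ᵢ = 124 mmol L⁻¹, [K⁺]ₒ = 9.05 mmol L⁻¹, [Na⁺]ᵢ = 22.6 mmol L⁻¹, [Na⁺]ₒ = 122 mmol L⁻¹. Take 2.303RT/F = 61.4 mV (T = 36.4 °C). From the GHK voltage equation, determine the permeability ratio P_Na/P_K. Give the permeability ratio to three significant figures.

18.1

Let α = P_Na/P_K. GHK: Vm = 61.4·log₁₀[(Kₒ + α·Naₒ)/(Kᵢ + α·Naᵢ)].
10^(Vm/61.4) = 10^(38.0/61.4) = 4.1581
So 4.1581·(Kᵢ + α·Naᵢ) = Kₒ + α·Naₒ → α = (4.1581·124.0 − 9.05) / (122.0 − 4.1581·22.6)
α = (515.6 − 9.05) / (122.0 − 93.97) = 506.6/28.03 = 18.07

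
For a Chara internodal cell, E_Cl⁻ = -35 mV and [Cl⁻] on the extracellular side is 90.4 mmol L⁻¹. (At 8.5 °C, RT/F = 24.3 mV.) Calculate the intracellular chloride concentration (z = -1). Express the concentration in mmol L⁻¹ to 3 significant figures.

21.4 mmol L⁻¹

Nernst: E = (24.3/-1) · ln([out]/[in]), so ln([out]/[in]) = -35.0 × -1 / 24.3 = 1.4403.
[out]/[in] = e^(1.4403) = 4.222.
[in] = 90.4 / 4.222 = 21.41 mmol L⁻¹.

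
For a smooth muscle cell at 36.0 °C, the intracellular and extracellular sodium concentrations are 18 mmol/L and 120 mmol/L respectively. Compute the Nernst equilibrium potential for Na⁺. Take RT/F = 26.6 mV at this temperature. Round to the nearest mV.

E = (26.6/z) · ln([Na⁺]_out/[Na⁺]_in) with z = +1.
= (26.6/1) · ln(120/18) = 26.60 · ln(6.667)
= 26.60 · (1.8971) = 50.46 mV

50 mV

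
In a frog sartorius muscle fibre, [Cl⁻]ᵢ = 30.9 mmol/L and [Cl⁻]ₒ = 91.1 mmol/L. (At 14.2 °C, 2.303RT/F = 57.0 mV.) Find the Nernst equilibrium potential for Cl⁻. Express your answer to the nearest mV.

-27 mV

E = (57.0/z) · log₁₀([Cl⁻]_out/[Cl⁻]_in) with z = -1.
For an anion, dividing by z = -1 reverses the sign.
= (57.0/-1) · log₁₀(91.1/30.9) = -57.00 · log₁₀(2.948)
= -57.00 · (0.4696) = -26.76 mV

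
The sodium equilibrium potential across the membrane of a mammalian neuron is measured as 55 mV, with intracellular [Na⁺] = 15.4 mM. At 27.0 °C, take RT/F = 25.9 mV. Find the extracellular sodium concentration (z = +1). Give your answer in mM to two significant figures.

Nernst: E = (25.9/1) · ln([out]/[in]), so ln([out]/[in]) = 55.0 × 1 / 25.9 = 2.1236.
[out]/[in] = e^(2.1236) = 8.361.
[out] = 8.361 × 15.4 = 128.8 mM.

130 mM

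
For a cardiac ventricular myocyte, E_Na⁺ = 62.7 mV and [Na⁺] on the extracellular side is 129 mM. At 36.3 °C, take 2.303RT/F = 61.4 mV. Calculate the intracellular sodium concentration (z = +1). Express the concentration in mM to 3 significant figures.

Nernst: E = (61.4/1) · log₁₀([out]/[in]), so log₁₀([out]/[in]) = 62.7 × 1 / 61.4 = 1.0212.
[out]/[in] = 10^(1.0212) = 10.5.
[in] = 129 / 10.5 = 12.29 mM.

12.3 mM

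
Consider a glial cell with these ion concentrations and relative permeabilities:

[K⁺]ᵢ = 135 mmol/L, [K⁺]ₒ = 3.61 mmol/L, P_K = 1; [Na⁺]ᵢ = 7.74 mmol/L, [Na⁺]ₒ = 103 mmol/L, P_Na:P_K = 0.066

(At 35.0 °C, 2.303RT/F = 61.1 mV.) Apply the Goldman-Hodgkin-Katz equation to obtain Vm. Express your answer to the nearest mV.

Vm = 61.1 · log₁₀[(Σ P·[cation]ₒ + Σ P·[anion]ᵢ) / (Σ P·[cation]ᵢ + Σ P·[anion]ₒ)]
Numerator = 1×3.61 + 0.066×103 = 10.41
Denominator = 1×135 + 0.066×7.74 = 135.5
Vm = 61.1 · log₁₀(0.076806) = 61.1 × (-1.1146) = -68.10 mV

-68 mV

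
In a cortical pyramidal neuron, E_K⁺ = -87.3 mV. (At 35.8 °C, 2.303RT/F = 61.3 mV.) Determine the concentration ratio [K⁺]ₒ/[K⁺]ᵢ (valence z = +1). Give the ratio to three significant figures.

log₁₀([out]/[in]) = E·z/(61.3) = -87.3 × 1 / 61.3 = -1.4241
[out]/[in] = 10^(-1.4241) = 0.03766

0.0377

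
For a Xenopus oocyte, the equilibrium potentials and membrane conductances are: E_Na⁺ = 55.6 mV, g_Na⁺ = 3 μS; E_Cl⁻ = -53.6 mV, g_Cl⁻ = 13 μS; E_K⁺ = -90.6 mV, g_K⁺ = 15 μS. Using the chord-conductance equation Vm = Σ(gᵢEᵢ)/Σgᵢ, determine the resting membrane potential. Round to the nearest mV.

-61 mV

Σ gᵢEᵢ = 3·(55.6) + 13·(-53.6) + 15·(-90.6) = -1889.00
Σ gᵢ = 3 + 13 + 15 = 31
Vm = -1889.00 / 31 = -60.94 mV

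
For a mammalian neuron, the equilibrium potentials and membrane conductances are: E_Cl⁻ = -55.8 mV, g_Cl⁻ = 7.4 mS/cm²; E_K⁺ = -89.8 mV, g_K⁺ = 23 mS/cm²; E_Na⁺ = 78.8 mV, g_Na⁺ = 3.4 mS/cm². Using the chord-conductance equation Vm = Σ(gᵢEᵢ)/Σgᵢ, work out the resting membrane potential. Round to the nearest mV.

-65 mV

Σ gᵢEᵢ = 7.4·(-55.8) + 23·(-89.8) + 3.4·(78.8) = -2210.40
Σ gᵢ = 7.4 + 23 + 3.4 = 33.8
Vm = -2210.40 / 33.8 = -65.40 mV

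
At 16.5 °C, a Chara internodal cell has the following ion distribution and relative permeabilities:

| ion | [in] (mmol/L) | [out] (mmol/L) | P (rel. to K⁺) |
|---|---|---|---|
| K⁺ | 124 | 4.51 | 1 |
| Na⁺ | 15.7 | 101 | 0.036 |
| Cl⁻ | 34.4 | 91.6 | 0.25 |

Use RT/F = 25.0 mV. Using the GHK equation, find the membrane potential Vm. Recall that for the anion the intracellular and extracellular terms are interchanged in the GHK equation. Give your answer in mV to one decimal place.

-54.4 mV

Vm = 25.0 · ln[(Σ P·[cation]ₒ + Σ P·[anion]ᵢ) / (Σ P·[cation]ᵢ + Σ P·[anion]ₒ)]
Numerator = 1×4.51 + 0.036×101 + 0.25×34.4 = 16.75
Denominator = 1×124 + 0.036×15.7 + 0.25×91.6 = 147.5
Vm = 25.0 · ln(0.11356) = 25.0 × (-2.1754) = -54.39 mV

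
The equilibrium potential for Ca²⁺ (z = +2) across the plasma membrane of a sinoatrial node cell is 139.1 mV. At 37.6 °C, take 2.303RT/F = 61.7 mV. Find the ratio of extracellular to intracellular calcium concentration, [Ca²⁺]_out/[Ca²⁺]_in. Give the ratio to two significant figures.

log₁₀([out]/[in]) = E·z/(61.7) = 139.1 × 2 / 61.7 = 4.5089
[out]/[in] = 10^(4.5089) = 3.228e+04

32000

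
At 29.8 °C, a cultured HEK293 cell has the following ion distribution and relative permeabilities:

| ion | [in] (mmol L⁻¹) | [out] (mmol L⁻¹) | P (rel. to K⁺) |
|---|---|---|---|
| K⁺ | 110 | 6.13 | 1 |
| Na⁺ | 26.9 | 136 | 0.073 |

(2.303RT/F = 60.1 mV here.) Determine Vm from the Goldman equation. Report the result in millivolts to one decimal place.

Vm = 60.1 · log₁₀[(Σ P·[cation]ₒ + Σ P·[anion]ᵢ) / (Σ P·[cation]ᵢ + Σ P·[anion]ₒ)]
Numerator = 1×6.13 + 0.073×136 = 16.06
Denominator = 1×110 + 0.073×26.9 = 112
Vm = 60.1 · log₁₀(0.14342) = 60.1 × (-0.8434) = -50.69 mV

-50.7 mV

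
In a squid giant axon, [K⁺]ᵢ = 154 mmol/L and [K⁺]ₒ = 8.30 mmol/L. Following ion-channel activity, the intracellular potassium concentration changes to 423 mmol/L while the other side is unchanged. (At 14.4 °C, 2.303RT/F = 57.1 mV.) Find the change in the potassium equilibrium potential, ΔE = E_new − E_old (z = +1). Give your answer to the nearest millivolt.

E_old = (57.1/1)·log₁₀(8.30/154) = -72.43 mV
E_new = (57.1/1)·log₁₀(8.30/423) = -97.48 mV
ΔE = -97.48 − (-72.43) = -25.06 mV

-25 mV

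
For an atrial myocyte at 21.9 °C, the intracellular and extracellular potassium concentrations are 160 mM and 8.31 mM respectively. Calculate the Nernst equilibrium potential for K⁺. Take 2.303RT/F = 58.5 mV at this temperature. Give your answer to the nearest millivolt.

E = (58.5/z) · log₁₀([K⁺]_out/[K⁺]_in) with z = +1.
= (58.5/1) · log₁₀(8.31/160) = 58.50 · log₁₀(0.05194)
= 58.50 · (-1.2845) = -75.14 mV

-75 mV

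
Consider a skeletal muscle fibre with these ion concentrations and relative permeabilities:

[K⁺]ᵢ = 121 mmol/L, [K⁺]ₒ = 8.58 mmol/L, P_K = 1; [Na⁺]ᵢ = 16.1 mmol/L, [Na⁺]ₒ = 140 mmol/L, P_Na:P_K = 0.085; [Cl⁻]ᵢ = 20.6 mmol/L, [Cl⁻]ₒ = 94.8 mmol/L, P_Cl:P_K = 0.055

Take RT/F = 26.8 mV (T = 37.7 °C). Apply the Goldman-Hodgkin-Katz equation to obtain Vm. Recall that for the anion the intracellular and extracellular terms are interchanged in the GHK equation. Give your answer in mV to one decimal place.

Vm = 26.8 · ln[(Σ P·[cation]ₒ + Σ P·[anion]ᵢ) / (Σ P·[cation]ᵢ + Σ P·[anion]ₒ)]
Numerator = 1×8.58 + 0.085×140 + 0.055×20.6 = 21.61
Denominator = 1×121 + 0.085×16.1 + 0.055×94.8 = 127.6
Vm = 26.8 · ln(0.1694) = 26.8 × (-1.7755) = -47.58 mV

-47.6 mV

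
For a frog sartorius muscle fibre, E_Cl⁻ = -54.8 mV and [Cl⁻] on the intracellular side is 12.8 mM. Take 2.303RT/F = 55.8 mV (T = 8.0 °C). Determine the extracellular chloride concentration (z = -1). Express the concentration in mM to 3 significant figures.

123 mM

Nernst: E = (55.8/-1) · log₁₀([out]/[in]), so log₁₀([out]/[in]) = -54.8 × -1 / 55.8 = 0.9821.
[out]/[in] = 10^(0.9821) = 9.596.
[out] = 9.596 × 12.8 = 122.8 mM.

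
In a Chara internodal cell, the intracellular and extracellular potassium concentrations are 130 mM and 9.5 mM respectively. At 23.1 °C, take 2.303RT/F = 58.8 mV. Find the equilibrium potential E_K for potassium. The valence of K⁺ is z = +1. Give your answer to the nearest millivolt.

-67 mV

E = (58.8/z) · log₁₀([K⁺]_out/[K⁺]_in) with z = +1.
= (58.8/1) · log₁₀(9.5/130) = 58.80 · log₁₀(0.07308)
= 58.80 · (-1.1362) = -66.81 mV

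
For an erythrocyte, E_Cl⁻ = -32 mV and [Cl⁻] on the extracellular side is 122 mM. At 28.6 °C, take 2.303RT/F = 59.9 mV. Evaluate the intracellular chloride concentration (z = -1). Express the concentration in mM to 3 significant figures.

35.7 mM

Nernst: E = (59.9/-1) · log₁₀([out]/[in]), so log₁₀([out]/[in]) = -32.0 × -1 / 59.9 = 0.5342.
[out]/[in] = 10^(0.5342) = 3.422.
[in] = 122 / 3.422 = 35.66 mM.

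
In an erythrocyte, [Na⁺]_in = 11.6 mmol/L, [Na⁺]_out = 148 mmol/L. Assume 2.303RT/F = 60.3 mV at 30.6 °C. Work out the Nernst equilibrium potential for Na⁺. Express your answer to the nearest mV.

E = (60.3/z) · log₁₀([Na⁺]_out/[Na⁺]_in) with z = +1.
= (60.3/1) · log₁₀(148/11.6) = 60.30 · log₁₀(12.76)
= 60.30 · (1.1058) = 66.68 mV

67 mV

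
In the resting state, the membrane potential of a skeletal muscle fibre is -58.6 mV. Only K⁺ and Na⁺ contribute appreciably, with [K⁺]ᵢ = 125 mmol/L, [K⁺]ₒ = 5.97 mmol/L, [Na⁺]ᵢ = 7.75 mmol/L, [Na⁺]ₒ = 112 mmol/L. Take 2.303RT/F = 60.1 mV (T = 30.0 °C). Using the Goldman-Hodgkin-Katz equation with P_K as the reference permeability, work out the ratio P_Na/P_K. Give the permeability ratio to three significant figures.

Let α = P_Na/P_K. GHK: Vm = 60.1·log₁₀[(Kₒ + α·Naₒ)/(Kᵢ + α·Naᵢ)].
10^(Vm/60.1) = 10^(-58.6/60.1) = 0.10592
So 0.10592·(Kᵢ + α·Naᵢ) = Kₒ + α·Naₒ → α = (0.10592·125.0 − 5.97) / (112.0 − 0.10592·7.75)
α = (13.24 − 5.97) / (112.0 − 0.8208) = 7.269/111.2 = 0.06538

0.0654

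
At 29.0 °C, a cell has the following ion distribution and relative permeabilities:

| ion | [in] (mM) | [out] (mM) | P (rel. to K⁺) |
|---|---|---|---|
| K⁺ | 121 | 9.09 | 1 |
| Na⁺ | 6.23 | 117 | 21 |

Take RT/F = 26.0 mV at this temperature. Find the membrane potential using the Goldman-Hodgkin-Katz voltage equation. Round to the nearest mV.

Vm = 26.0 · ln[(Σ P·[cation]ₒ + Σ P·[anion]ᵢ) / (Σ P·[cation]ᵢ + Σ P·[anion]ₒ)]
Numerator = 1×9.09 + 21×117 = 2466
Denominator = 1×121 + 21×6.23 = 251.8
Vm = 26.0 · ln(9.7927) = 26.0 × (2.2816) = 59.32 mV

59 mV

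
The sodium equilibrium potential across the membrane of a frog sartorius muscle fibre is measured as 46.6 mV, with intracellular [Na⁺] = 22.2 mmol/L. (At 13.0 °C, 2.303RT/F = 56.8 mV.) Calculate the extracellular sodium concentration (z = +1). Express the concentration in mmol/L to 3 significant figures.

Nernst: E = (56.8/1) · log₁₀([out]/[in]), so log₁₀([out]/[in]) = 46.6 × 1 / 56.8 = 0.8204.
[out]/[in] = 10^(0.8204) = 6.613.
[out] = 6.613 × 22.2 = 146.8 mmol/L.

147 mmol/L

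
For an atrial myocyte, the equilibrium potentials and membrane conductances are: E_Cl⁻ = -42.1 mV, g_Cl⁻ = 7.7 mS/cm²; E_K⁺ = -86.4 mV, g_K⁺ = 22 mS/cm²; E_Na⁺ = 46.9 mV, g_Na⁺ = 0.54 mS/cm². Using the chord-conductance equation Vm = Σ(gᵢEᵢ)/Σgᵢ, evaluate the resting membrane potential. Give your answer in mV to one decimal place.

-72.7 mV

Σ gᵢEᵢ = 7.7·(-42.1) + 22·(-86.4) + 0.54·(46.9) = -2199.64
Σ gᵢ = 7.7 + 22 + 0.54 = 30.24
Vm = -2199.64 / 30.24 = -72.74 mV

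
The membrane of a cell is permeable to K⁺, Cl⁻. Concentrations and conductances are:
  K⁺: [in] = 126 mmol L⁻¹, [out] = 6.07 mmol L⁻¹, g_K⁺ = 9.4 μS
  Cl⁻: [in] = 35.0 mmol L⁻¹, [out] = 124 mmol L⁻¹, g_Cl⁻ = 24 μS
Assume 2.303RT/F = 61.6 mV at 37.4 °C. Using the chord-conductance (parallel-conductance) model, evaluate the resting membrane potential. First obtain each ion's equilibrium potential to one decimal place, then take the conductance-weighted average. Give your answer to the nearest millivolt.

E_K⁺ = (61.6/1)·log₁₀(6.07/126) = -81.1 mV
E_Cl⁻ = (61.6/-1)·log₁₀(124/35.0) = -33.8 mV
Vm = (Σ gᵢEᵢ)/(Σ gᵢ) = (9.4·-81.1 + 24·-33.8) / (9.4 + 24)
= -1573.54 / 33.4 = -47.11 mV

-47 mV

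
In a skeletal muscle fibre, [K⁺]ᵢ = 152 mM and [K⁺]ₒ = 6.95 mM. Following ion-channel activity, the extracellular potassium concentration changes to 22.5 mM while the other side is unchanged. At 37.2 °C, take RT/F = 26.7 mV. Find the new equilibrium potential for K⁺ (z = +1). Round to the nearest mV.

-51 mV

After the shift: [K⁺]_out = 22.5, [K⁺]_in = 152 mM.
E_new = (26.7/1)·ln(22.5/152) = 26.70 · (-1.9104) = -51.01 mV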